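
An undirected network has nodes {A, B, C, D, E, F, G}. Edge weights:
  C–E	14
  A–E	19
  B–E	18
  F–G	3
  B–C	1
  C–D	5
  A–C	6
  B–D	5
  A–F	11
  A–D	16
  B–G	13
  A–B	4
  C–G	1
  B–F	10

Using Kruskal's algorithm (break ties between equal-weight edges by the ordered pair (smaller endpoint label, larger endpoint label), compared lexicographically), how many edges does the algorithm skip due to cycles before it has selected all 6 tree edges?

Sort edges by weight, then run Kruskal:
B–C (1): add — endpoints in different components.
C–G (1): add — endpoints in different components.
F–G (3): add — endpoints in different components.
A–B (4): add — endpoints in different components.
B–D (5): add — endpoints in different components.
C–D (5): skip — C and D already connected.
A–C (6): skip — A and C already connected.
B–F (10): skip — B and F already connected.
A–F (11): skip — A and F already connected.
B–G (13): skip — B and G already connected.
C–E (14): add — endpoints in different components.
Edges rejected before the tree was complete: 5.

5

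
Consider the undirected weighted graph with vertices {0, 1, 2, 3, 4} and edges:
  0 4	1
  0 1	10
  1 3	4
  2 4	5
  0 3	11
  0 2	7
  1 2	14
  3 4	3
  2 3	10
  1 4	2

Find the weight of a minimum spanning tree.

Kruskal's algorithm — process edges by increasing weight (ties by edge label):
0 4 (1): add. Components now {0,4} {1} {2} {3}
1 4 (2): add. Components now {0,1,4} {2} {3}
3 4 (3): add. Components now {0,1,3,4} {2}
1 3 (4): skip — 1 and 3 already connected.
2 4 (5): add. Components now {0,1,2,3,4}
MST edges: 0 4, 1 4, 3 4, 2 4; total weight 1+2+3+5 = 11.

11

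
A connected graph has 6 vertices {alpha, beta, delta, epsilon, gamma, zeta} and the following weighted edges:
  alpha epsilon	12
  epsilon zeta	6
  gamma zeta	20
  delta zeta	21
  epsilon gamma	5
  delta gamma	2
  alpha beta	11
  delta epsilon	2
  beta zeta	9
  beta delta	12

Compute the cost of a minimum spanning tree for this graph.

30

Kruskal's algorithm — process edges by increasing weight (ties by edge label):
delta epsilon (2): add — endpoints in different components.
delta gamma (2): add — endpoints in different components.
epsilon gamma (5): skip — gamma and epsilon already connected.
epsilon zeta (6): add — endpoints in different components.
beta zeta (9): add — endpoints in different components.
alpha beta (11): add — endpoints in different components.
MST edges: delta epsilon, delta gamma, epsilon zeta, beta zeta, alpha beta; total weight 2+2+6+9+11 = 30.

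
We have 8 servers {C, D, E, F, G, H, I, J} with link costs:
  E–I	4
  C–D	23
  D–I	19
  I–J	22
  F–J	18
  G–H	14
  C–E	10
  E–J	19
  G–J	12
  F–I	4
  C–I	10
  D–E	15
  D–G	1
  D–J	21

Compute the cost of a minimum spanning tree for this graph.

60

Kruskal's algorithm — process edges by increasing weight (ties by edge label):
D–G (1): add — endpoints in different components.
E–I (4): add — endpoints in different components.
F–I (4): add — endpoints in different components.
C–E (10): add — endpoints in different components.
C–I (10): skip — C and I already connected.
G–J (12): add — endpoints in different components.
G–H (14): add — endpoints in different components.
D–E (15): add — endpoints in different components.
MST edges: D–G, E–I, F–I, C–E, G–J, G–H, D–E; total weight 1+4+4+10+12+14+15 = 60.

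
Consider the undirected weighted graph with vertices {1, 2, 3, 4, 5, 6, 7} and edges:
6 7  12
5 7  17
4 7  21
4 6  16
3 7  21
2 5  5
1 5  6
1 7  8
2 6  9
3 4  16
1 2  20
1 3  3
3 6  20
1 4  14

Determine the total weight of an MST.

Prim, starting at 6.
Step 1: cheapest edge leaving the tree is 2 6 (9); add 2.
Step 2: cheapest edge leaving the tree is 2 5 (5); add 5.
Step 3: cheapest edge leaving the tree is 1 5 (6); add 1.
Step 4: cheapest edge leaving the tree is 1 3 (3); add 3.
Step 5: cheapest edge leaving the tree is 1 7 (8); add 7.
Step 6: cheapest edge leaving the tree is 1 4 (14); add 4.
MST edges: 2 6, 2 5, 1 5, 1 3, 1 7, 1 4; total weight 9+5+6+3+8+14 = 45.

45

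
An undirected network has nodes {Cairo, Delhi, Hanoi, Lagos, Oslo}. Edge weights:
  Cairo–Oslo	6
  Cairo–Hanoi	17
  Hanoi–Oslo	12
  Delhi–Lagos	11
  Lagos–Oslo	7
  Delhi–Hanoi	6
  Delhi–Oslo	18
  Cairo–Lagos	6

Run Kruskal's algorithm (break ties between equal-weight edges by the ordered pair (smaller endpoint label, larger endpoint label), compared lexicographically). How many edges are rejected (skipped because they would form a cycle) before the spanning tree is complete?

Kruskal's algorithm — process edges by increasing weight (ties by edge label):
Cairo–Lagos (6): add — endpoints in different components.
Cairo–Oslo (6): add — endpoints in different components.
Delhi–Hanoi (6): add — endpoints in different components.
Lagos–Oslo (7): skip — Oslo and Lagos already connected.
Delhi–Lagos (11): add — endpoints in different components.
Edges rejected before the tree was complete: 1.

1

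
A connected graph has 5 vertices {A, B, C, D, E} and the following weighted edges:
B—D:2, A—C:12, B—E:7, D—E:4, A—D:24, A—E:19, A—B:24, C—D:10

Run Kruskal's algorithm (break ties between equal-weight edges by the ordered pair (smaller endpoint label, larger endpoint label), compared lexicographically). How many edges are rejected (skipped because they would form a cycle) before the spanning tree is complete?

1

Sort edges by weight, then run Kruskal:
B—D (2): add — endpoints in different components.
D—E (4): add — endpoints in different components.
B—E (7): skip — B and E already connected.
C—D (10): add — endpoints in different components.
A—C (12): add — endpoints in different components.
Edges rejected before the tree was complete: 1.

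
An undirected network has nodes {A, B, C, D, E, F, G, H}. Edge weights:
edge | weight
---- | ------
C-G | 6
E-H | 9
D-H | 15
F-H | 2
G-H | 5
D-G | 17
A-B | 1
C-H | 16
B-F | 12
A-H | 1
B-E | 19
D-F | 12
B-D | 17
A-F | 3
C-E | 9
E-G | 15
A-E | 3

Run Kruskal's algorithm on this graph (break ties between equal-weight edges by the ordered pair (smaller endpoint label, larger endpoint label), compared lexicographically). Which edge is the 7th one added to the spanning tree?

D-F

Kruskal: consider edges lightest-first.
A-B (1): add — endpoints in different components.
A-H (1): add — endpoints in different components.
F-H (2): add — endpoints in different components.
A-E (3): add — endpoints in different components.
A-F (3): skip — A and F already connected.
G-H (5): add — endpoints in different components.
C-G (6): add — endpoints in different components.
C-E (9): skip — C and E already connected.
E-H (9): skip — E and H already connected.
B-F (12): skip — B and F already connected.
D-F (12): add — endpoints in different components.
The 7th edge added is D-F.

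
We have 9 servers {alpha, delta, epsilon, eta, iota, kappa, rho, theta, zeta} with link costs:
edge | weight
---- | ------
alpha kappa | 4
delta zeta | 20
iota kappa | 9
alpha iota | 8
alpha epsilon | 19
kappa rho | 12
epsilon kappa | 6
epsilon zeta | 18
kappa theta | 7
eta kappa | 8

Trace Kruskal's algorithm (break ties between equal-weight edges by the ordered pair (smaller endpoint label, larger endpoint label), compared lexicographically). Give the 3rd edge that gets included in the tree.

kappa-theta

Sort edges by weight, then run Kruskal:
alpha kappa (4): add — endpoints in different components.
epsilon kappa (6): add — endpoints in different components.
kappa theta (7): add — endpoints in different components.
alpha iota (8): add — endpoints in different components.
eta kappa (8): add — endpoints in different components.
iota kappa (9): skip — kappa and iota already connected.
kappa rho (12): add — endpoints in different components.
epsilon zeta (18): add — endpoints in different components.
alpha epsilon (19): skip — alpha and epsilon already connected.
delta zeta (20): add — endpoints in different components.
The 3rd edge added is kappa theta.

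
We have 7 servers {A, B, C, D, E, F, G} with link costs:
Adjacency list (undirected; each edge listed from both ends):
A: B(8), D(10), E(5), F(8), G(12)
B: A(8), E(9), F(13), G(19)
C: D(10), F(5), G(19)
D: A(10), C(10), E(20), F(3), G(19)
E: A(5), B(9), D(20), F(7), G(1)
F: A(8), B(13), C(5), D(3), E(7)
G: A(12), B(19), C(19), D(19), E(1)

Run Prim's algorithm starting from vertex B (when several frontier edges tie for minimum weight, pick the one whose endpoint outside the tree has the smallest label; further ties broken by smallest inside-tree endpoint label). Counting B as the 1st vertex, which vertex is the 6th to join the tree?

Prim's algorithm from B:
Step 1: cheapest edge leaving the tree is A—B (8); add A.
Step 2: cheapest edge leaving the tree is A—E (5); add E.
Step 3: cheapest edge leaving the tree is E—G (1); add G.
Step 4: cheapest edge leaving the tree is E—F (7); add F.
Step 5: cheapest edge leaving the tree is D—F (3); add D.
Step 6: cheapest edge leaving the tree is C—F (5); add C.
Vertex order: B, A, E, G, F, D, C. The 6th vertex is D.

D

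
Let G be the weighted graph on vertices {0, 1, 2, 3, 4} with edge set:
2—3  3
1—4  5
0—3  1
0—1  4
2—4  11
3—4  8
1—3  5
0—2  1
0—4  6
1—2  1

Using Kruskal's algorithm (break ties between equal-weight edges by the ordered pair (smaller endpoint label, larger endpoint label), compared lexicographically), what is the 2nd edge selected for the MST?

Kruskal: consider edges lightest-first.
0—2 (1): add. Components now {0,2} {1} {3} {4}
0—3 (1): add. Components now {0,2,3} {1} {4}
1—2 (1): add. Components now {0,1,2,3} {4}
2—3 (3): skip — 2 and 3 already connected.
0—1 (4): skip — 0 and 1 already connected.
1—3 (5): skip — 1 and 3 already connected.
1—4 (5): add. Components now {0,1,2,3,4}
The 2nd edge added is 0—3.

0-3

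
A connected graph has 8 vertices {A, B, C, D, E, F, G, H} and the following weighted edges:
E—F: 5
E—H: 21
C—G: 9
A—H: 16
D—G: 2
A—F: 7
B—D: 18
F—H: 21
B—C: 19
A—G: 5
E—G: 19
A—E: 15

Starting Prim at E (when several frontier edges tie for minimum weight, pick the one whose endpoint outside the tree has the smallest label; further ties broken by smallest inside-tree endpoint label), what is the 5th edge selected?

Prim's algorithm from E:
Step 1: cheapest edge leaving the tree is E—F (5); add F.
Step 2: cheapest edge leaving the tree is A—F (7); add A.
Step 3: cheapest edge leaving the tree is A—G (5); add G.
Step 4: cheapest edge leaving the tree is D—G (2); add D.
Step 5: cheapest edge leaving the tree is C—G (9); add C.
Step 6: cheapest edge leaving the tree is A—H (16); add H.
Step 7: cheapest edge leaving the tree is B—D (18); add B.
The 5th edge added is C—G.

C-G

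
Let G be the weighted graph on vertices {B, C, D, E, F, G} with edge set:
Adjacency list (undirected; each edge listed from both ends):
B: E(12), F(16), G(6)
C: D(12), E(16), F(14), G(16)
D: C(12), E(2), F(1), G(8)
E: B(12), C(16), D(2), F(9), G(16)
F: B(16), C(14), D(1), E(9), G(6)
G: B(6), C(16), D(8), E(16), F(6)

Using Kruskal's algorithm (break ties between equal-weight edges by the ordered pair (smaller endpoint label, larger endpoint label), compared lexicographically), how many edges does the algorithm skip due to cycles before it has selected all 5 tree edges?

Kruskal: consider edges lightest-first.
D—F (1): add. Components now {B} {C} {D,F} {E} {G}
D—E (2): add. Components now {B} {C} {D,E,F} {G}
B—G (6): add. Components now {B,G} {C} {D,E,F}
F—G (6): add. Components now {B,D,E,F,G} {C}
D—G (8): skip — D and G already connected.
E—F (9): skip — E and F already connected.
B—E (12): skip — B and E already connected.
C—D (12): add. Components now {B,C,D,E,F,G}
Edges rejected before the tree was complete: 3.

3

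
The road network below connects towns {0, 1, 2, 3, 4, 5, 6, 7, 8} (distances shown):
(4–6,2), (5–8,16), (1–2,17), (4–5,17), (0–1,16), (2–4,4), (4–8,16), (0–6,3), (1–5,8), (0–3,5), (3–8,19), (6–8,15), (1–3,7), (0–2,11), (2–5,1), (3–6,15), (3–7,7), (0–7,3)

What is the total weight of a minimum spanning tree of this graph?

Sort edges by weight, then run Kruskal:
2–5 (1): add — endpoints in different components.
4–6 (2): add — endpoints in different components.
0–6 (3): add — endpoints in different components.
0–7 (3): add — endpoints in different components.
2–4 (4): add — endpoints in different components.
0–3 (5): add — endpoints in different components.
1–3 (7): add — endpoints in different components.
3–7 (7): skip — 3 and 7 already connected.
1–5 (8): skip — 1 and 5 already connected.
0–2 (11): skip — 0 and 2 already connected.
3–6 (15): skip — 3 and 6 already connected.
6–8 (15): add — endpoints in different components.
MST edges: 2–5, 4–6, 0–6, 0–7, 2–4, 0–3, 1–3, 6–8; total weight 1+2+3+3+4+5+7+15 = 40.

40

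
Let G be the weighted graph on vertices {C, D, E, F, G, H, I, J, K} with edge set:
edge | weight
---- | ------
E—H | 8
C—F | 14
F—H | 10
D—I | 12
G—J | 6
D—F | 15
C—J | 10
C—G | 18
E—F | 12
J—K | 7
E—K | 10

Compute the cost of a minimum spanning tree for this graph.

78

Kruskal: consider edges lightest-first.
G—J (6): add — endpoints in different components.
J—K (7): add — endpoints in different components.
E—H (8): add — endpoints in different components.
C—J (10): add — endpoints in different components.
E—K (10): add — endpoints in different components.
F—H (10): add — endpoints in different components.
D—I (12): add — endpoints in different components.
E—F (12): skip — E and F already connected.
C—F (14): skip — C and F already connected.
D—F (15): add — endpoints in different components.
MST edges: G—J, J—K, E—H, C—J, E—K, F—H, D—I, D—F; total weight 6+7+8+10+10+10+12+15 = 78.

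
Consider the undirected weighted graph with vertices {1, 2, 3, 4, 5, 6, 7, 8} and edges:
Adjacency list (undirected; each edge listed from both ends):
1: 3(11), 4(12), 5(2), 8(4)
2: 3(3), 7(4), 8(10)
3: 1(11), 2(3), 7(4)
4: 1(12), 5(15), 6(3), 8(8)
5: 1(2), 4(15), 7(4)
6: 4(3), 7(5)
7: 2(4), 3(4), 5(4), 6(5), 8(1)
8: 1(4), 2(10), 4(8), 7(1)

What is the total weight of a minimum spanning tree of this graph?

Kruskal: consider edges lightest-first.
7–8 (1): add — endpoints in different components.
1–5 (2): add — endpoints in different components.
2–3 (3): add — endpoints in different components.
4–6 (3): add — endpoints in different components.
1–8 (4): add — endpoints in different components.
2–7 (4): add — endpoints in different components.
3–7 (4): skip — 3 and 7 already connected.
5–7 (4): skip — 5 and 7 already connected.
6–7 (5): add — endpoints in different components.
MST edges: 7–8, 1–5, 2–3, 4–6, 1–8, 2–7, 6–7; total weight 1+2+3+3+4+4+5 = 22.

22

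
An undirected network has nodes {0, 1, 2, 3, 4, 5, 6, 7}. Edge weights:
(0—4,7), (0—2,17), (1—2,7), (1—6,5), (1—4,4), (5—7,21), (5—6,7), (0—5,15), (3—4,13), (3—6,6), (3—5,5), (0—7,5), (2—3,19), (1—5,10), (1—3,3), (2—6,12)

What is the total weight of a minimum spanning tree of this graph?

36

Prim, starting at 3.
Step 1: cheapest edge leaving the tree is 1—3 (3); add 1.
Step 2: cheapest edge leaving the tree is 1—4 (4); add 4.
Step 3: cheapest edge leaving the tree is 3—5 (5); add 5.
Step 4: cheapest edge leaving the tree is 1—6 (5); add 6.
Step 5: cheapest edge leaving the tree is 0—4 (7); add 0.
Step 6: cheapest edge leaving the tree is 0—7 (5); add 7.
Step 7: cheapest edge leaving the tree is 1—2 (7); add 2.
MST edges: 1—3, 1—4, 3—5, 1—6, 0—4, 0—7, 1—2; total weight 3+4+5+5+7+5+7 = 36.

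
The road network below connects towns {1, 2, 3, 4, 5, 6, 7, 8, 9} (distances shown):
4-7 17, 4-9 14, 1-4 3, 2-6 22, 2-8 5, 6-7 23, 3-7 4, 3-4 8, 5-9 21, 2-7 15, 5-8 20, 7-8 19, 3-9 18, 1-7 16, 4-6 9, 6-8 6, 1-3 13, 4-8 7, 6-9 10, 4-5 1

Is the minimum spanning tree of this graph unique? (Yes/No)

Kruskal: consider edges lightest-first.
4-5 (1): add — endpoints in different components.
1-4 (3): add — endpoints in different components.
3-7 (4): add — endpoints in different components.
2-8 (5): add — endpoints in different components.
6-8 (6): add — endpoints in different components.
4-8 (7): add — endpoints in different components.
3-4 (8): add — endpoints in different components.
4-6 (9): skip — 4 and 6 already connected.
6-9 (10): add — endpoints in different components.
Every non-tree edge has weight strictly greater than the heaviest edge on the tree path between its endpoints, so the MST is unique.

Yes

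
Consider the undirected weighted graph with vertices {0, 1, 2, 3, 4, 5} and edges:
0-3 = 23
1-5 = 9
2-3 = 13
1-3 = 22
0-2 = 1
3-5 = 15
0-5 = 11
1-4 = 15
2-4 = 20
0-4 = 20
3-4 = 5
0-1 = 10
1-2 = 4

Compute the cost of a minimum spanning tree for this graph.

32

Prim's algorithm from 3:
Step 1: cheapest edge leaving the tree is 3-4 (5); add 4.
Step 2: cheapest edge leaving the tree is 2-3 (13); add 2.
Step 3: cheapest edge leaving the tree is 0-2 (1); add 0.
Step 4: cheapest edge leaving the tree is 1-2 (4); add 1.
Step 5: cheapest edge leaving the tree is 1-5 (9); add 5.
MST edges: 3-4, 2-3, 0-2, 1-2, 1-5; total weight 5+13+1+4+9 = 32.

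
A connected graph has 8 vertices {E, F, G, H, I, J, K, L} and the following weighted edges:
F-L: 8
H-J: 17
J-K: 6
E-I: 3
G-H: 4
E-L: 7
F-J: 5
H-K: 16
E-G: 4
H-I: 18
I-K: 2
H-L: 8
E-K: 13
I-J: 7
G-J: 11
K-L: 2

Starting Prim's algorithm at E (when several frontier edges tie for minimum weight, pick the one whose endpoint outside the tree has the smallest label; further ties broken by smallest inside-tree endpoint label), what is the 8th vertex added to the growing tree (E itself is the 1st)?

F

Prim, starting at E.
Step 1: cheapest edge leaving the tree is E-I (3); add I.
Step 2: cheapest edge leaving the tree is I-K (2); add K.
Step 3: cheapest edge leaving the tree is K-L (2); add L.
Step 4: cheapest edge leaving the tree is E-G (4); add G.
Step 5: cheapest edge leaving the tree is G-H (4); add H.
Step 6: cheapest edge leaving the tree is J-K (6); add J.
Step 7: cheapest edge leaving the tree is F-J (5); add F.
Vertex order: E, I, K, L, G, H, J, F. The 8th vertex is F.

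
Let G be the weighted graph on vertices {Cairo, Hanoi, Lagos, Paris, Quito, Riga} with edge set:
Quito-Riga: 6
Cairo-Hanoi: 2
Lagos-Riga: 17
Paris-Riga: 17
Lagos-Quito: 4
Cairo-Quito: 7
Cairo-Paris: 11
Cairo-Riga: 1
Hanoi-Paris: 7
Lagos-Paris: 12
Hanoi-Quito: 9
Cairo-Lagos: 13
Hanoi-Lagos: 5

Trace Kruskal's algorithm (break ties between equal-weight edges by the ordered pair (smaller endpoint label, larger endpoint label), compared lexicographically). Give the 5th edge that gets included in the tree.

Hanoi-Paris

Sort edges by weight, then run Kruskal:
Cairo-Riga (1): add — endpoints in different components.
Cairo-Hanoi (2): add — endpoints in different components.
Lagos-Quito (4): add — endpoints in different components.
Hanoi-Lagos (5): add — endpoints in different components.
Quito-Riga (6): skip — Riga and Quito already connected.
Cairo-Quito (7): skip — Quito and Cairo already connected.
Hanoi-Paris (7): add — endpoints in different components.
The 5th edge added is Hanoi-Paris.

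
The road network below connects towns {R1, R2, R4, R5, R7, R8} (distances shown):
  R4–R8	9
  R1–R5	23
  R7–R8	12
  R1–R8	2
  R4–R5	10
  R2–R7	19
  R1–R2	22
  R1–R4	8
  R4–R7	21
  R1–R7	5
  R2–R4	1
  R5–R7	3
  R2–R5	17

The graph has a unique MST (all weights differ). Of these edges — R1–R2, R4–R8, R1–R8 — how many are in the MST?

1

Kruskal: consider edges lightest-first.
R2–R4 (1): add. Components now {R8} {R7} {R2,R4} {R1} {R5}
R1–R8 (2): add. Components now {R1,R8} {R7} {R2,R4} {R5}
R5–R7 (3): add. Components now {R1,R8} {R5,R7} {R2,R4}
R1–R7 (5): add. Components now {R1,R5,R7,R8} {R2,R4}
R1–R4 (8): add. Components now {R1,R2,R4,R5,R7,R8}
MST edge set: {R2–R4, R1–R8, R5–R7, R1–R7, R1–R4}.
Of the listed edges, {R1–R8} are in the MST → 1.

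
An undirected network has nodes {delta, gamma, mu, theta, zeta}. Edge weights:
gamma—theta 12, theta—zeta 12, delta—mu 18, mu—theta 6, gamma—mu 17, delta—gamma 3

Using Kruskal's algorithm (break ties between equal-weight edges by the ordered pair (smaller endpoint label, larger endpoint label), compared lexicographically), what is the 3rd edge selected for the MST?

Kruskal's algorithm — process edges by increasing weight (ties by edge label):
delta—gamma (3): add — endpoints in different components.
mu—theta (6): add — endpoints in different components.
gamma—theta (12): add — endpoints in different components.
theta—zeta (12): add — endpoints in different components.
The 3rd edge added is gamma—theta.

gamma-theta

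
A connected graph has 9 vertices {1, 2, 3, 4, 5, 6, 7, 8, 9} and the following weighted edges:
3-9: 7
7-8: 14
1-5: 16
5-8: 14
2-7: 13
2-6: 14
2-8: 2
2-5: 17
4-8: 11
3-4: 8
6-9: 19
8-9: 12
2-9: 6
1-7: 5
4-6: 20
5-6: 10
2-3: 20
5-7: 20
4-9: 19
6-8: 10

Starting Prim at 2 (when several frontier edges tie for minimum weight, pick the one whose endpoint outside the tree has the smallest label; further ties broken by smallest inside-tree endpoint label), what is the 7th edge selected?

Prim, starting at 2.
Step 1: cheapest edge leaving the tree is 2-8 (2); add 8.
Step 2: cheapest edge leaving the tree is 2-9 (6); add 9.
Step 3: cheapest edge leaving the tree is 3-9 (7); add 3.
Step 4: cheapest edge leaving the tree is 3-4 (8); add 4.
Step 5: cheapest edge leaving the tree is 6-8 (10); add 6.
Step 6: cheapest edge leaving the tree is 5-6 (10); add 5.
Step 7: cheapest edge leaving the tree is 2-7 (13); add 7.
Step 8: cheapest edge leaving the tree is 1-7 (5); add 1.
The 7th edge added is 2-7.

2-7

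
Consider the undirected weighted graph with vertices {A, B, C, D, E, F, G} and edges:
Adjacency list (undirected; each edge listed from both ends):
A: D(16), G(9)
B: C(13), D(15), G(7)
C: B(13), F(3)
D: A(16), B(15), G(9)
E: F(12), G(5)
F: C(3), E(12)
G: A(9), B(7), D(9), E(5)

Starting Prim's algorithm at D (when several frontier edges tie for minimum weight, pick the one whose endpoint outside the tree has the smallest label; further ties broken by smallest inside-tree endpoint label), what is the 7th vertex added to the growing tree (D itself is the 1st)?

C

Prim, starting at D.
Step 1: frontier [D–G 9, B–D 15, A–D 16] → take D–G (9); add G.
Step 2: frontier [B–D 15, A–D 16, E–G 5, B–G 7, A–G 9] → take E–G (5); add E.
Step 3: frontier [B–D 15, A–D 16, E–F 12, B–G 7, A–G 9] → take B–G (7); add B.
Step 4: frontier [B–C 13, A–D 16, E–F 12, A–G 9] → take A–G (9); add A.
Step 5: frontier [B–C 13, E–F 12] → take E–F (12); add F.
Step 6: frontier [B–C 13, C–F 3] → take C–F (3); add C.
Vertex order: D, G, E, B, A, F, C. The 7th vertex is C.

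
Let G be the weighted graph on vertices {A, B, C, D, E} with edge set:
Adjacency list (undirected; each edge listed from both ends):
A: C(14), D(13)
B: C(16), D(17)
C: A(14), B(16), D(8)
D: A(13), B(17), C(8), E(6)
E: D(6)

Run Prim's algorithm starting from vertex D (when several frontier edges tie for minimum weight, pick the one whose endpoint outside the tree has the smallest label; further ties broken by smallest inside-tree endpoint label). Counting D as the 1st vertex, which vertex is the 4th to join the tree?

Prim's algorithm from D:
Step 1: cheapest edge leaving the tree is D-E (6); add E.
Step 2: cheapest edge leaving the tree is C-D (8); add C.
Step 3: cheapest edge leaving the tree is A-D (13); add A.
Step 4: cheapest edge leaving the tree is B-C (16); add B.
Vertex order: D, E, C, A, B. The 4th vertex is A.

A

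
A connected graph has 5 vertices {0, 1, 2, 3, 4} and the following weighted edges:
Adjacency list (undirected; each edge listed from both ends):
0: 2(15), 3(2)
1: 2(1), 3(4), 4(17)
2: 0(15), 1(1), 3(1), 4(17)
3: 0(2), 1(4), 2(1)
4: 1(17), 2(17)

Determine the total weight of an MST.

21

Kruskal's algorithm — process edges by increasing weight (ties by edge label):
1-2 (1): add — endpoints in different components.
2-3 (1): add — endpoints in different components.
0-3 (2): add — endpoints in different components.
1-3 (4): skip — 1 and 3 already connected.
0-2 (15): skip — 0 and 2 already connected.
1-4 (17): add — endpoints in different components.
MST edges: 1-2, 2-3, 0-3, 1-4; total weight 1+1+2+17 = 21.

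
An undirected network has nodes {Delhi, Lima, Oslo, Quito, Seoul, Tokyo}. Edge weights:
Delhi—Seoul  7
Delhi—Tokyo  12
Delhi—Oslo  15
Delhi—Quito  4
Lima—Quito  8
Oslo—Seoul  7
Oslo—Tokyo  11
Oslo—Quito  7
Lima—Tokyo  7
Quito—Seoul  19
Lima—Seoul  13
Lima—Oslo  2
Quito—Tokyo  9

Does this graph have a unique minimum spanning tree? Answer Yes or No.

No

Kruskal's algorithm — process edges by increasing weight (ties by edge label):
Lima—Oslo (2): add. Components now {Tokyo} {Delhi} {Seoul} {Lima,Oslo} {Quito}
Delhi—Quito (4): add. Components now {Tokyo} {Delhi,Quito} {Seoul} {Lima,Oslo}
Delhi—Seoul (7): add. Components now {Tokyo} {Delhi,Quito,Seoul} {Lima,Oslo}
Lima—Tokyo (7): add. Components now {Lima,Oslo,Tokyo} {Delhi,Quito,Seoul}
Oslo—Quito (7): add. Components now {Delhi,Lima,Oslo,Quito,Seoul,Tokyo}
Non-tree edge Oslo—Seoul has weight 7, equal to the heaviest edge on its tree cycle — swapping gives another MST of the same weight. Not unique.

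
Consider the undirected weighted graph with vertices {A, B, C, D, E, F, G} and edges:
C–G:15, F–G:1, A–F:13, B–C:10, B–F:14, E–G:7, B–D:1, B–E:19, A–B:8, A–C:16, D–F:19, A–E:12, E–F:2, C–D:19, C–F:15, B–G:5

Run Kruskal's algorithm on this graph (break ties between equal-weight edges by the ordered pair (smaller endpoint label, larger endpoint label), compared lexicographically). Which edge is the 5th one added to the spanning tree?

Sort edges by weight, then run Kruskal:
B–D (1): add. Components now {A} {B,D} {C} {E} {F} {G}
F–G (1): add. Components now {A} {B,D} {C} {E} {F,G}
E–F (2): add. Components now {A} {B,D} {C} {E,F,G}
B–G (5): add. Components now {A} {B,D,E,F,G} {C}
E–G (7): skip — E and G already connected.
A–B (8): add. Components now {A,B,D,E,F,G} {C}
B–C (10): add. Components now {A,B,C,D,E,F,G}
The 5th edge added is A–B.

A-B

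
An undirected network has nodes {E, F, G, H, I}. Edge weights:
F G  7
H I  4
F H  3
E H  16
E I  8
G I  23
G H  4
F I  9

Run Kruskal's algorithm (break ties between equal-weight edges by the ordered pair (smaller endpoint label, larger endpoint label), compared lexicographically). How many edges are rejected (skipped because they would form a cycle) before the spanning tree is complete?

Kruskal: consider edges lightest-first.
F H (3): add. Components now {E} {F,H} {G} {I}
G H (4): add. Components now {E} {F,G,H} {I}
H I (4): add. Components now {E} {F,G,H,I}
F G (7): skip — F and G already connected.
E I (8): add. Components now {E,F,G,H,I}
Edges rejected before the tree was complete: 1.

1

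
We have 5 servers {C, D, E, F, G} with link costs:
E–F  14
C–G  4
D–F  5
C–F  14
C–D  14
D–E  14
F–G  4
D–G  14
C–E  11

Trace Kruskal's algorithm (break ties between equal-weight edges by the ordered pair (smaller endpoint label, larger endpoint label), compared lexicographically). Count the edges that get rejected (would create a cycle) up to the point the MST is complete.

0

Kruskal: consider edges lightest-first.
C–G (4): add. Components now {C,G} {D} {E} {F}
F–G (4): add. Components now {C,F,G} {D} {E}
D–F (5): add. Components now {C,D,F,G} {E}
C–E (11): add. Components now {C,D,E,F,G}
Edges rejected before the tree was complete: 0.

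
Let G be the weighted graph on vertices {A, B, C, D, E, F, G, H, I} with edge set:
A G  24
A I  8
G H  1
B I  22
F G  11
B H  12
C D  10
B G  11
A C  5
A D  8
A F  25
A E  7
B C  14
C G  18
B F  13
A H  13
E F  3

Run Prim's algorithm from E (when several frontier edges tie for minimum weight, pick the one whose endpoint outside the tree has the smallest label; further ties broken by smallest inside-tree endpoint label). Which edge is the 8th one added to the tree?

Prim, starting at E.
Step 1: cheapest edge leaving the tree is E F (3); add F.
Step 2: cheapest edge leaving the tree is A E (7); add A.
Step 3: cheapest edge leaving the tree is A C (5); add C.
Step 4: cheapest edge leaving the tree is A D (8); add D.
Step 5: cheapest edge leaving the tree is A I (8); add I.
Step 6: cheapest edge leaving the tree is F G (11); add G.
Step 7: cheapest edge leaving the tree is G H (1); add H.
Step 8: cheapest edge leaving the tree is B G (11); add B.
The 8th edge added is B G.

B-G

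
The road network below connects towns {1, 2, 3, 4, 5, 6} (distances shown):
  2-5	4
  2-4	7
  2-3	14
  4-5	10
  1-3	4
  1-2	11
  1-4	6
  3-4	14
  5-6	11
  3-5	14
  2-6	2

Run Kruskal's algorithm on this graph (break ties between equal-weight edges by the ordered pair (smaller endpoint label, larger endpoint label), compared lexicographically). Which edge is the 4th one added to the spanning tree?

1-4

Kruskal: consider edges lightest-first.
2-6 (2): add. Components now {1} {2,6} {3} {4} {5}
1-3 (4): add. Components now {1,3} {2,6} {4} {5}
2-5 (4): add. Components now {1,3} {2,5,6} {4}
1-4 (6): add. Components now {1,3,4} {2,5,6}
2-4 (7): add. Components now {1,2,3,4,5,6}
The 4th edge added is 1-4.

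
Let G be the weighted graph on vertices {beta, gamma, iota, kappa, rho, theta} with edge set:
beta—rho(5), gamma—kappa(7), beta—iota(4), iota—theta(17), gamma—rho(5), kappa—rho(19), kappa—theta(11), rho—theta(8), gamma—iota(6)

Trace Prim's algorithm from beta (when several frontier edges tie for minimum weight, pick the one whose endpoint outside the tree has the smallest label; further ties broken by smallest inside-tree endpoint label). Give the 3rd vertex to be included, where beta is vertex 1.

rho

Prim's algorithm from beta:
Step 1: cheapest edge leaving the tree is beta—iota (4); add iota.
Step 2: cheapest edge leaving the tree is beta—rho (5); add rho.
Step 3: cheapest edge leaving the tree is gamma—rho (5); add gamma.
Step 4: cheapest edge leaving the tree is gamma—kappa (7); add kappa.
Step 5: cheapest edge leaving the tree is rho—theta (8); add theta.
Vertex order: beta, iota, rho, gamma, kappa, theta. The 3rd vertex is rho.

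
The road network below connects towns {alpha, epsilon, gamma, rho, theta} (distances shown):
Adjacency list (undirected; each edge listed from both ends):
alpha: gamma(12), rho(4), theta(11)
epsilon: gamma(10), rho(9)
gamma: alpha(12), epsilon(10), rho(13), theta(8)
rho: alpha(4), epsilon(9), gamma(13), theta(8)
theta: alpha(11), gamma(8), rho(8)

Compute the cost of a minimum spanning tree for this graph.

Kruskal's algorithm — process edges by increasing weight (ties by edge label):
alpha-rho (4): add — endpoints in different components.
gamma-theta (8): add — endpoints in different components.
rho-theta (8): add — endpoints in different components.
epsilon-rho (9): add — endpoints in different components.
MST edges: alpha-rho, gamma-theta, rho-theta, epsilon-rho; total weight 4+8+8+9 = 29.

29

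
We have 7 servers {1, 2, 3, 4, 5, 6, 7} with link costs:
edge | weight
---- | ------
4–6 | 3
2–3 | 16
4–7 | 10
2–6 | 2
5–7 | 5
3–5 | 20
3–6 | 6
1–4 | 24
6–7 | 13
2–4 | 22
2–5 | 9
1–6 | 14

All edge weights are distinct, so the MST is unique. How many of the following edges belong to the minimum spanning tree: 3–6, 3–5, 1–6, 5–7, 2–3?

3

Kruskal: consider edges lightest-first.
2–6 (2): add. Components now {1} {2,6} {3} {4} {5} {7}
4–6 (3): add. Components now {1} {2,4,6} {3} {5} {7}
5–7 (5): add. Components now {1} {2,4,6} {3} {5,7}
3–6 (6): add. Components now {1} {2,3,4,6} {5,7}
2–5 (9): add. Components now {1} {2,3,4,5,6,7}
4–7 (10): skip — 4 and 7 already connected.
6–7 (13): skip — 6 and 7 already connected.
1–6 (14): add. Components now {1,2,3,4,5,6,7}
MST edge set: {2–6, 4–6, 5–7, 3–6, 2–5, 1–6}.
Of the listed edges, {3–6, 1–6, 5–7} are in the MST → 3.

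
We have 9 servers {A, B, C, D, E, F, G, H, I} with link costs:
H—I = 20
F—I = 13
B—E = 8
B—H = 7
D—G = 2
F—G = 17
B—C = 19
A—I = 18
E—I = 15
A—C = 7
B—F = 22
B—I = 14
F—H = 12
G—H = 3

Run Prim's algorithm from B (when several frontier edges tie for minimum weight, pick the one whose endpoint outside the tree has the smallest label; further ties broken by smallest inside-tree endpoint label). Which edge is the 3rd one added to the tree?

D-G

Prim, starting at B.
Step 1: cheapest edge leaving the tree is B—H (7); add H.
Step 2: cheapest edge leaving the tree is G—H (3); add G.
Step 3: cheapest edge leaving the tree is D—G (2); add D.
Step 4: cheapest edge leaving the tree is B—E (8); add E.
Step 5: cheapest edge leaving the tree is F—H (12); add F.
Step 6: cheapest edge leaving the tree is F—I (13); add I.
Step 7: cheapest edge leaving the tree is A—I (18); add A.
Step 8: cheapest edge leaving the tree is A—C (7); add C.
The 3rd edge added is D—G.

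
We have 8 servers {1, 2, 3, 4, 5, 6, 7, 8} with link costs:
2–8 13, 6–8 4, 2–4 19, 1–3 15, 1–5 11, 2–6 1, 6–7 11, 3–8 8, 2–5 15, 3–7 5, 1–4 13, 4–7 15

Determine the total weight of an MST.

57

Prim's algorithm from 7:
Step 1: cheapest edge leaving the tree is 3–7 (5); add 3.
Step 2: cheapest edge leaving the tree is 3–8 (8); add 8.
Step 3: cheapest edge leaving the tree is 6–8 (4); add 6.
Step 4: cheapest edge leaving the tree is 2–6 (1); add 2.
Step 5: cheapest edge leaving the tree is 1–3 (15); add 1.
Step 6: cheapest edge leaving the tree is 1–5 (11); add 5.
Step 7: cheapest edge leaving the tree is 1–4 (13); add 4.
MST edges: 3–7, 3–8, 6–8, 2–6, 1–3, 1–5, 1–4; total weight 5+8+4+1+15+11+13 = 57.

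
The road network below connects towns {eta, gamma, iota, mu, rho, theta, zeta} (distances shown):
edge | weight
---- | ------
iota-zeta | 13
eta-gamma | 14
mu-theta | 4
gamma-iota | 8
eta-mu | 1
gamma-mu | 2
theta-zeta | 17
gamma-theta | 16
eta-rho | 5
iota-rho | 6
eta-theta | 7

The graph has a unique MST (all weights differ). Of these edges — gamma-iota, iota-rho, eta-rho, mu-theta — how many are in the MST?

3

Sort edges by weight, then run Kruskal:
eta-mu (1): add — endpoints in different components.
gamma-mu (2): add — endpoints in different components.
mu-theta (4): add — endpoints in different components.
eta-rho (5): add — endpoints in different components.
iota-rho (6): add — endpoints in different components.
eta-theta (7): skip — theta and eta already connected.
gamma-iota (8): skip — gamma and iota already connected.
iota-zeta (13): add — endpoints in different components.
MST edge set: {eta-mu, gamma-mu, mu-theta, eta-rho, iota-rho, iota-zeta}.
Of the listed edges, {iota-rho, eta-rho, mu-theta} are in the MST → 3.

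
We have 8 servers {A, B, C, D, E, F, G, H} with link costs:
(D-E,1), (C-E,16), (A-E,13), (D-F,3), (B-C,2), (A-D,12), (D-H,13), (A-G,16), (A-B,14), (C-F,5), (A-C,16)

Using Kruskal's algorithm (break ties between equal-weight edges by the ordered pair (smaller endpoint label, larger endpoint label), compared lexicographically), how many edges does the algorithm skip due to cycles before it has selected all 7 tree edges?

Sort edges by weight, then run Kruskal:
D-E (1): add — endpoints in different components.
B-C (2): add — endpoints in different components.
D-F (3): add — endpoints in different components.
C-F (5): add — endpoints in different components.
A-D (12): add — endpoints in different components.
A-E (13): skip — A and E already connected.
D-H (13): add — endpoints in different components.
A-B (14): skip — A and B already connected.
A-C (16): skip — A and C already connected.
A-G (16): add — endpoints in different components.
Edges rejected before the tree was complete: 3.

3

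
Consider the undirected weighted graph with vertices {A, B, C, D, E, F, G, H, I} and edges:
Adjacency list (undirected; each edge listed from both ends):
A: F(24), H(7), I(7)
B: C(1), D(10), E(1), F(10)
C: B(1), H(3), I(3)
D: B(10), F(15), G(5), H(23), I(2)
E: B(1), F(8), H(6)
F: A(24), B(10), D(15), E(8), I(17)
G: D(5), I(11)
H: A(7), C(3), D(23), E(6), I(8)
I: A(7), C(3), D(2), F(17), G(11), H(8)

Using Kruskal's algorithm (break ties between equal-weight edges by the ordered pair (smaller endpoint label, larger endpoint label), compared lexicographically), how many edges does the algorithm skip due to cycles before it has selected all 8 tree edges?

Sort edges by weight, then run Kruskal:
B C (1): add — endpoints in different components.
B E (1): add — endpoints in different components.
D I (2): add — endpoints in different components.
C H (3): add — endpoints in different components.
C I (3): add — endpoints in different components.
D G (5): add — endpoints in different components.
E H (6): skip — E and H already connected.
A H (7): add — endpoints in different components.
A I (7): skip — A and I already connected.
E F (8): add — endpoints in different components.
Edges rejected before the tree was complete: 2.

2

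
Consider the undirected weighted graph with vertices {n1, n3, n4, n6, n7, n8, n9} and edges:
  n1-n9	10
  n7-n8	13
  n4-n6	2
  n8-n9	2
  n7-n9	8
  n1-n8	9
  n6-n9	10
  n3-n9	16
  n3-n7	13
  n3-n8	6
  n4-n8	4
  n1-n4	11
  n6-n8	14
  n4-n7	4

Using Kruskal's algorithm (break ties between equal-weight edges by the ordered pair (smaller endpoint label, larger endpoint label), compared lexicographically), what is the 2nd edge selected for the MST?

n8-n9

Kruskal: consider edges lightest-first.
n4-n6 (2): add — endpoints in different components.
n8-n9 (2): add — endpoints in different components.
n4-n7 (4): add — endpoints in different components.
n4-n8 (4): add — endpoints in different components.
n3-n8 (6): add — endpoints in different components.
n7-n9 (8): skip — n9 and n7 already connected.
n1-n8 (9): add — endpoints in different components.
The 2nd edge added is n8-n9.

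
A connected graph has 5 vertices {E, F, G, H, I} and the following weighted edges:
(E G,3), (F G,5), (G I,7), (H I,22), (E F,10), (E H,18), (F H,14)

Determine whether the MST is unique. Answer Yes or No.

Kruskal's algorithm — process edges by increasing weight (ties by edge label):
E G (3): add — endpoints in different components.
F G (5): add — endpoints in different components.
G I (7): add — endpoints in different components.
E F (10): skip — E and F already connected.
F H (14): add — endpoints in different components.
Every non-tree edge has weight strictly greater than the heaviest edge on the tree path between its endpoints, so the MST is unique.

Yes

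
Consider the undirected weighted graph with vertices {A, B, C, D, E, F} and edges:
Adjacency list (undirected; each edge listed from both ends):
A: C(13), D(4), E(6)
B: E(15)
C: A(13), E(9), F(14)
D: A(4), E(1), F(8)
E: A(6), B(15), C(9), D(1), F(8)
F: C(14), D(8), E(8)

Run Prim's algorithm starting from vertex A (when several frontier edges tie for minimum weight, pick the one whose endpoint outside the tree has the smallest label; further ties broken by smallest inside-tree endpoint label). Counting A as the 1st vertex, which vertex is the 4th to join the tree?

F

Prim's algorithm from A:
Step 1: cheapest edge leaving the tree is A-D (4); add D.
Step 2: cheapest edge leaving the tree is D-E (1); add E.
Step 3: cheapest edge leaving the tree is D-F (8); add F.
Step 4: cheapest edge leaving the tree is C-E (9); add C.
Step 5: cheapest edge leaving the tree is B-E (15); add B.
Vertex order: A, D, E, F, C, B. The 4th vertex is F.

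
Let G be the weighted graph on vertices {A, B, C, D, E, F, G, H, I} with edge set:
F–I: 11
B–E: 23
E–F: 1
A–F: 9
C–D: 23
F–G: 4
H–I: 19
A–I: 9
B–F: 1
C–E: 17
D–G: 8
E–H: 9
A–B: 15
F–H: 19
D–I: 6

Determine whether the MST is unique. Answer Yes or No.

No

Kruskal's algorithm — process edges by increasing weight (ties by edge label):
B–F (1): add — endpoints in different components.
E–F (1): add — endpoints in different components.
F–G (4): add — endpoints in different components.
D–I (6): add — endpoints in different components.
D–G (8): add — endpoints in different components.
A–F (9): add — endpoints in different components.
A–I (9): skip — A and I already connected.
E–H (9): add — endpoints in different components.
F–I (11): skip — F and I already connected.
A–B (15): skip — A and B already connected.
C–E (17): add — endpoints in different components.
Non-tree edge A–I has weight 9, equal to the heaviest edge on its tree cycle — swapping gives another MST of the same weight. Not unique.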